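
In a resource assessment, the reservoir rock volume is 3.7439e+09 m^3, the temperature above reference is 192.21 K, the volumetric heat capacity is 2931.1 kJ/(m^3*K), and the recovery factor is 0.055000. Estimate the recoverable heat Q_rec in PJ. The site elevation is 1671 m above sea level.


Step 1: Q_s = Vr*rhoc*dT/1e12 = 3.7439e+09*2931.1*192.21/1e12 = 2109.264 PJ
Step 2: Q_rec = Q_s * RF = 2109.264 * 0.055 = 116.01 PJ
Q_rec = 116.01 PJ


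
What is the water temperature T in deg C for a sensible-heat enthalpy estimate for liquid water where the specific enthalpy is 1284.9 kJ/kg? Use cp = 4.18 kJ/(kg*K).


T = h / cp
T = 1284.9 / 4.18
T = 307.39 deg C


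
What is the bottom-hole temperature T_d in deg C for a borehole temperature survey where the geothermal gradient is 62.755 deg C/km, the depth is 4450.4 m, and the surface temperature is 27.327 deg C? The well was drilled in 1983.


T_d = T_surf + grad * d / 1000
T_d = 27.327 + 62.755 * 4450.4 / 1000
T_d = 306.61 deg C


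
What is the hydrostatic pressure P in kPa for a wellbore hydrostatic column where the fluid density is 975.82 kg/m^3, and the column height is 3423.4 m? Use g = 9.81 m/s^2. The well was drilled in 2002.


P = rho * g * h / 1e6
P = 975.82 * 9.81 * 3423.4 / 1e6
P = 32.77150 MPa
Convert: 32.77150 MPa * 1000.0 = 32772 kPa
P = 32772 kPa


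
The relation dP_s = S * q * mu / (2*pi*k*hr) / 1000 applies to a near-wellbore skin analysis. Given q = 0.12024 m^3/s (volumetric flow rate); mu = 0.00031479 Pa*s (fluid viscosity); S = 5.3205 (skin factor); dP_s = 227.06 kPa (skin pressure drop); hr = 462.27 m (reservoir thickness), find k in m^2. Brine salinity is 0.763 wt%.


k = S*q*mu / (2*pi*dP_s*1000*hr)
k = 5.3205*0.12024*0.00031479 / (2*pi*227.06*1000*462.27)
k = 3.0536e-13 m^2


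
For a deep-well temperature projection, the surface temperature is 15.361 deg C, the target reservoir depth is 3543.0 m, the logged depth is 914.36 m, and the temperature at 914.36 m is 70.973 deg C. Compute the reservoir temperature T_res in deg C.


Step 1: grad = (T_d1 - T_surf)/d1 * 1000 = (70.973 - 15.361)/914.36 * 1000 = 60.82068 deg C/km
Step 2: T_res = T_surf + grad*d2/1000 = 15.361 + 60.82068*3543.0/1000 = 230.85 deg C
T_res = 230.85 deg C


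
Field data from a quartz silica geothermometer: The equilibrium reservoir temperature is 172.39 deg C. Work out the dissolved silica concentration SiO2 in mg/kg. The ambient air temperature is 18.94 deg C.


SiO2 = 10^(5.19 - 1309/(T_eq + 273.15))
SiO2 = 10^(5.19 - 1309/(172.39 + 273.15))
SiO2 = 178.65 mg/kg


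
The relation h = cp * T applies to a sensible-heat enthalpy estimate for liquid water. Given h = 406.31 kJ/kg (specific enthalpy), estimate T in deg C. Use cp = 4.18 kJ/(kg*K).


T = h / cp
T = 406.31 / 4.18
T = 97.203 deg C


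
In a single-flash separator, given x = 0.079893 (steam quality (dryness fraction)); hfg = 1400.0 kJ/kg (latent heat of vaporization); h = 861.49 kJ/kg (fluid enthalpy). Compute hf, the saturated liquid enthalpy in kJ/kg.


hf = h - x * hfg
hf = 861.49 - 0.079893 * 1400.0
hf = 749.64 kJ/kg


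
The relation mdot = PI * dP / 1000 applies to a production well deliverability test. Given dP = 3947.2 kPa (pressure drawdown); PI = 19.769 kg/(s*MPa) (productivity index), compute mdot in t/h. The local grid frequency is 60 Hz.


mdot = PI * dP / 1000
mdot = 19.769 * 3947.2 / 1000
mdot = 78.03220 kg/s
Convert: 78.03220 kg/s * 3.6 = 280.92 t/h
mdot = 280.92 t/h


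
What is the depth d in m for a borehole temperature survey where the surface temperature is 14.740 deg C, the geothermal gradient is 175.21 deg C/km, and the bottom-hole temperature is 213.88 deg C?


d = (T_d - T_surf) / grad * 1000
d = (213.88 - 14.740) / 175.21 * 1000
d = 1136.6 m


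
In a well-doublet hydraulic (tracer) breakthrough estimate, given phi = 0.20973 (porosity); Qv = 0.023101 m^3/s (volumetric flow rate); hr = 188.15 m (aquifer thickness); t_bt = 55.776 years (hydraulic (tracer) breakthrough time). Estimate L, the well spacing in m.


L = sqrt(t_bt*365.25*86400*3*Qv / (pi*hr*phi))
L = sqrt(55.776*365.25*86400*3*0.023101 / (pi*188.15*0.20973))
L = 991.96 m


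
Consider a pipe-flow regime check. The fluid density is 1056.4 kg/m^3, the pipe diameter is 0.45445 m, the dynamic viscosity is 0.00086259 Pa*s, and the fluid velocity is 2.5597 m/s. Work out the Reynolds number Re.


Re = rho * vel * D / mu
Re = 1056.4 * 2.5597 * 0.45445 / 0.00086259
Re = 1.4246e+06


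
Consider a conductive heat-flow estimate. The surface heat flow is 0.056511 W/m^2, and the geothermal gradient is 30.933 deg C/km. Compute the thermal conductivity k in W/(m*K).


k = q * 1000 / grad
k = 0.056511 * 1000 / 30.933
k = 1.8269 W/(m*K)


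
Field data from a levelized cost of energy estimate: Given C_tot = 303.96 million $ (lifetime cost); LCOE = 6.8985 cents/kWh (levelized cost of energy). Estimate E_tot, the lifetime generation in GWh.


E_tot = C_tot / LCOE * 100
E_tot = 303.96 / 6.8985 * 100
E_tot = 4406.2 GWh


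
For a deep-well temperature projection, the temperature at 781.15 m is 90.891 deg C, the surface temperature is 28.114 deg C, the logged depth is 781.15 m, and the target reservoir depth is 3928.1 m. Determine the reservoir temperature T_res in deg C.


Step 1: grad = (T_d1 - T_surf)/d1 * 1000 = (90.891 - 28.114)/781.15 * 1000 = 80.36485 deg C/km
Step 2: T_res = T_surf + grad*d2/1000 = 28.114 + 80.36485*3928.1/1000 = 343.80 deg C
T_res = 343.80 deg C


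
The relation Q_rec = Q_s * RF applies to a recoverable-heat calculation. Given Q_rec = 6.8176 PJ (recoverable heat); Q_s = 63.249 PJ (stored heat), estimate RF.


RF = Q_rec / Q_s
RF = 6.8176 / 63.249
RF = 0.10779


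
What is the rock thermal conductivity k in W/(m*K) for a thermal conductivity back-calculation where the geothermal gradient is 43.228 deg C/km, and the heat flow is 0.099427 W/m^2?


k = q / (grad / 1000)
k = 0.099427 / (43.228 / 1000)
k = 2.3001 W/(m*K)


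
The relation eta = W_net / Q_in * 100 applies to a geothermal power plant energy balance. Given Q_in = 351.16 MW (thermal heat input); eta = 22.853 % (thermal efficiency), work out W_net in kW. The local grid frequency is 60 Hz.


W_net = eta / 100 * Q_in
W_net = 22.853 / 100 * 351.16
W_net = 80.25059 MW
Convert: 80.25059 MW * 1000.0 = 80251 kW
W_net = 80251 kW


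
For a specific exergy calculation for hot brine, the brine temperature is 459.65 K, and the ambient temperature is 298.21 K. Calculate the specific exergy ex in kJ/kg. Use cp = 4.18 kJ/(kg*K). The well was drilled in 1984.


ex = cp * ((T_b - T_0) - T_0 * ln(T_b/T_0))
ex = 4.18 * ((459.65 - 298.21) - 298.21 * ln(459.65/298.21))
ex = 135.49 kJ/kg


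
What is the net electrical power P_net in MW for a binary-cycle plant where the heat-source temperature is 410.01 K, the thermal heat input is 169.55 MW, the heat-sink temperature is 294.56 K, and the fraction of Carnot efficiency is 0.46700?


Step 1: eta = (1 - Tc/Th)*f = (1 - 294.56/410.01)*0.467 = 0.1314972
Step 2: P_net = eta * Q_in = 0.1314972 * 169.55 = 22.295 MW
P_net = 22.295 MW


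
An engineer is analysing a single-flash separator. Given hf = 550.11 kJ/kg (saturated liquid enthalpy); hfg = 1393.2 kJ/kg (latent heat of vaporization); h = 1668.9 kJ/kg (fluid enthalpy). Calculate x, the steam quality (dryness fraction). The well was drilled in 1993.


x = (h - hf) / hfg
x = (1668.9 - 550.11) / 1393.2
x = 0.80304


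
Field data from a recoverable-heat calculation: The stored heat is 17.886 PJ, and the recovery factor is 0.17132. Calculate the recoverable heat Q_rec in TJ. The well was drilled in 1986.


Q_rec = Q_s * RF
Q_rec = 17.886 * 0.17132
Q_rec = 3.064230 PJ
Convert: 3.064230 PJ * 1000.0 = 3064.2 TJ
Q_rec = 3064.2 TJ


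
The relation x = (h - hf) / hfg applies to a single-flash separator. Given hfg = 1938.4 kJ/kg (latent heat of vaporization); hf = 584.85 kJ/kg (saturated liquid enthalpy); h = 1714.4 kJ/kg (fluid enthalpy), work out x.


x = (h - hf) / hfg
x = (1714.4 - 584.85) / 1938.4
x = 0.58272


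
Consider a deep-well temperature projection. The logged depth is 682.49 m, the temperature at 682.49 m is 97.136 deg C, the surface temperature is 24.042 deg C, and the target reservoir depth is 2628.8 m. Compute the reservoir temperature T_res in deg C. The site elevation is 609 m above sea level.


Step 1: grad = (T_d1 - T_surf)/d1 * 1000 = (97.136 - 24.042)/682.49 * 1000 = 107.0990 deg C/km
Step 2: T_res = T_surf + grad*d2/1000 = 24.042 + 107.0990*2628.8/1000 = 305.58 deg C
T_res = 305.58 deg C


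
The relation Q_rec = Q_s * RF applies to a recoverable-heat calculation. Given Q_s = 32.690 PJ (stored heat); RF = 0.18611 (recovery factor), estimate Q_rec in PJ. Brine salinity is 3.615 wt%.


Q_rec = Q_s * RF
Q_rec = 32.690 * 0.18611
Q_rec = 6.0839 PJ


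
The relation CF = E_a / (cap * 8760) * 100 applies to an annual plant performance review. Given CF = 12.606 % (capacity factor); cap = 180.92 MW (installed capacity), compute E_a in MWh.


E_a = CF / 100 * cap * 8760
E_a = 12.606 / 100 * 180.92 * 8760
E_a = 1.9979e+05 MWh


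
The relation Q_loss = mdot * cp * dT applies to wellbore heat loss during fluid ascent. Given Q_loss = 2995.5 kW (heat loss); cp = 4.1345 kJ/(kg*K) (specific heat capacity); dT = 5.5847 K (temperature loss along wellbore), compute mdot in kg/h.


mdot = Q_loss / (cp * dT)
mdot = 2995.5 / (4.1345 * 5.5847)
mdot = 129.7318 kg/s
Convert: 129.7318 kg/s * 3600.0 = 4.6703e+05 kg/h
mdot = 4.6703e+05 kg/h


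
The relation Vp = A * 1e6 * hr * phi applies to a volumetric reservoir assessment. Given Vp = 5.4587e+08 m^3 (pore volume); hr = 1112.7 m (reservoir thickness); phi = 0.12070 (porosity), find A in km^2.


A = Vp / (1e6 * hr * phi)
A = 5.4587e+08 / (1e6 * 1112.7 * 0.12070)
A = 4.0645 km^2


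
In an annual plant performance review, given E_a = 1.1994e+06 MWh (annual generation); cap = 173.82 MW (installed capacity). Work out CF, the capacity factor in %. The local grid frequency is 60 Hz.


CF = E_a / (cap * 8760) * 100
CF = 1.1994e+06 / (173.82 * 8760) * 100
CF = 78.770 %


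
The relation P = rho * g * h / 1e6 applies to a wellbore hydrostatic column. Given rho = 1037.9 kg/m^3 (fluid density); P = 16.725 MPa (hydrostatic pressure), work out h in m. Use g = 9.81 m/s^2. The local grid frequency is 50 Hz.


h = P * 1e6 / (g * rho)
h = 16.725 * 1e6 / (9.81 * 1037.9)
h = 1642.6 m


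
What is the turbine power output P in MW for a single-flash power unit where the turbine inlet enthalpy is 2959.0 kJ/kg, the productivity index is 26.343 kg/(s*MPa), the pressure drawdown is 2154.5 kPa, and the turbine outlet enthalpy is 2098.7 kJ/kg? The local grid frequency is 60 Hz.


Step 1: mdot = PI * dP / 1000 = 26.343 * 2154.5 / 1000 = 56.75599 kg/s
Step 2: P = mdot*(h_in - h_out)/1000 = 56.75599*(2959.0 - 2098.7)/1000 = 48.827 MW
P = 48.827 MW


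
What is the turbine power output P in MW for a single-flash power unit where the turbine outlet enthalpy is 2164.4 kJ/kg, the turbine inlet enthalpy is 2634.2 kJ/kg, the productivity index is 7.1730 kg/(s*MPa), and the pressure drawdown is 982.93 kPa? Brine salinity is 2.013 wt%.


Step 1: mdot = PI * dP / 1000 = 7.173 * 982.93 / 1000 = 7.050557 kg/s
Step 2: P = mdot*(h_in - h_out)/1000 = 7.050557*(2634.2 - 2164.4)/1000 = 3.3124 MW
P = 3.3124 MW


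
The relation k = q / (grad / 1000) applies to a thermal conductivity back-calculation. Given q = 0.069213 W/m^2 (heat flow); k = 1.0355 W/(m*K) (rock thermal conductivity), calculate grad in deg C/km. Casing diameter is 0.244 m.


grad = q / k * 1000
grad = 0.069213 / 1.0355 * 1000
grad = 66.840 deg C/km


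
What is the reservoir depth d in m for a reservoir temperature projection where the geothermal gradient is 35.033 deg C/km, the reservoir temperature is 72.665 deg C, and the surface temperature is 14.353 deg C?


d = (T_res - T_surf) / grad * 1000
d = (72.665 - 14.353) / 35.033 * 1000
d = 1664.5 m


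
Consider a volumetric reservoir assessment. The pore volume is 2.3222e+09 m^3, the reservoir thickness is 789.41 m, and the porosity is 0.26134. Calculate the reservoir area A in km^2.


A = Vp / (1e6 * hr * phi)
A = 2.3222e+09 / (1e6 * 789.41 * 0.26134)
A = 11.256 km^2


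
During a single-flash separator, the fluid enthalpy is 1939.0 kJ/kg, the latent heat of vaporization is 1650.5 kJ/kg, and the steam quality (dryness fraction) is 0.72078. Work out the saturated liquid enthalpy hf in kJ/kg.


hf = h - x * hfg
hf = 1939.0 - 0.72078 * 1650.5
hf = 749.35 kJ/kg


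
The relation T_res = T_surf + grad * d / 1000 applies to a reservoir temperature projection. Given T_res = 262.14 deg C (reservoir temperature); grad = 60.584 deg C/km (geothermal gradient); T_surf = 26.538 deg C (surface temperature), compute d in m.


d = (T_res - T_surf) / grad * 1000
d = (262.14 - 26.538) / 60.584 * 1000
d = 3888.8 m


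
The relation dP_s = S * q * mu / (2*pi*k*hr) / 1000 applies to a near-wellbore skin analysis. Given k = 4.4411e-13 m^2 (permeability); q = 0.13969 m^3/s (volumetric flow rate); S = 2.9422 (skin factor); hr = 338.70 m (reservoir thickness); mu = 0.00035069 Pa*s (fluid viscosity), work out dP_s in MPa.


dP_s = S * q * mu / (2*pi*k*hr) / 1000
dP_s = 2.9422 * 0.13969 * 0.00035069 / (2*pi*4.4411e-13*338.70) / 1000
dP_s = 152.5019 kPa
Convert: 152.5019 kPa * 0.001 = 0.15250 MPa
dP_s = 0.15250 MPa


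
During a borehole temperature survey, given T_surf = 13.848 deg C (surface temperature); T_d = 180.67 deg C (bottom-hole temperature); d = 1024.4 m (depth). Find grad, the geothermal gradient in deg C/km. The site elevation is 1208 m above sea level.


grad = (T_d - T_surf) / d * 1000
grad = (180.67 - 13.848) / 1024.4 * 1000
grad = 162.85 deg C/km


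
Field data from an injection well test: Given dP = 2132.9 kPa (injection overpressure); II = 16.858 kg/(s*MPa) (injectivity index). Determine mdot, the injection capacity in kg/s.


mdot = II * dP / 1000
mdot = 16.858 * 2132.9 / 1000
mdot = 35.956 kg/s


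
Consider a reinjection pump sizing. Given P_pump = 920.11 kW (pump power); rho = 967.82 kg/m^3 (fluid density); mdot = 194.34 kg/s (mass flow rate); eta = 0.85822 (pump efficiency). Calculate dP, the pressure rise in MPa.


dP = P_pump * rho * eta / mdot
dP = 920.11 * 967.82 * 0.85822 / 194.34
dP = 3932.519 kPa
Convert: 3932.519 kPa * 0.001 = 3.9325 MPa
dP = 3.9325 MPa


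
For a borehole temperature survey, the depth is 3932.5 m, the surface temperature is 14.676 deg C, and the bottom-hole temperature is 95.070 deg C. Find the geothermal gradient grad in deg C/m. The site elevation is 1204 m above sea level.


grad = (T_d - T_surf) / d * 1000
grad = (95.070 - 14.676) / 3932.5 * 1000
grad = 20.44348 deg C/km
Convert: 20.44348 deg C/km * 0.001 = 0.020443 deg C/m
grad = 0.020443 deg C/m


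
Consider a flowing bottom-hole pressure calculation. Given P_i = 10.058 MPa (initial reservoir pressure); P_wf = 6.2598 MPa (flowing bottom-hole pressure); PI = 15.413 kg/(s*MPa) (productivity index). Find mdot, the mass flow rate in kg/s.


mdot = (P_i - P_wf) * PI
mdot = (10.058 - 6.2598) * 15.413
mdot = 58.542 kg/s


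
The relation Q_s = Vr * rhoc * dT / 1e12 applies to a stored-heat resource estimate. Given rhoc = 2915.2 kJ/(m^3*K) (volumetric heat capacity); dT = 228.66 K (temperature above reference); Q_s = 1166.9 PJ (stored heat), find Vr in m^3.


Vr = Q_s * 1e12 / (rhoc * dT)
Vr = 1166.9 * 1e12 / (2915.2 * 228.66)
Vr = 1.7506e+09 m^3


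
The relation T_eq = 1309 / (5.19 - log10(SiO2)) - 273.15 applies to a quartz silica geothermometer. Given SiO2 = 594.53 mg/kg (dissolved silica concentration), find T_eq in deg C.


T_eq = 1309 / (5.19 - log10(SiO2)) - 273.15
T_eq = 1309 / (5.19 - log10(594.53)) - 273.15
T_eq = 268.69 deg C


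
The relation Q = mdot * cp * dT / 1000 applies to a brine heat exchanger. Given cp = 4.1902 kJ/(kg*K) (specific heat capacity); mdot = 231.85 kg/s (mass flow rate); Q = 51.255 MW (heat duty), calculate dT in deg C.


dT = Q * 1000 / (mdot * cp)
dT = 51.255 * 1000 / (231.85 * 4.1902)
dT = 52.75874 K
Convert (temperature difference, 1 K = 1 deg C): 52.75874 K = 52.75874 deg C
dT = 52.759 deg C


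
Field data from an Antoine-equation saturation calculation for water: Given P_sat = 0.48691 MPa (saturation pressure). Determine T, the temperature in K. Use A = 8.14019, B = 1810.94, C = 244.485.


T = B / (A - log10(P_sat * 760 / 0.101325)) - C
T = 1810.94 / (8.14019 - log10(0.48691 * 760 / 0.101325)) - 244.485
T = 151.1202 deg C
Convert to K: 151.1202 + 273.15 = 424.27 K
T = 424.27 K


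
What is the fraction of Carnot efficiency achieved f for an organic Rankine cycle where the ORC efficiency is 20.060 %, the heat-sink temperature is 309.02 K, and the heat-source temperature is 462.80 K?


f = (eta_orc/100) / (1 - Tc/Th)
f = (20.060/100) / (1 - 309.02/462.80)
f = 0.60370


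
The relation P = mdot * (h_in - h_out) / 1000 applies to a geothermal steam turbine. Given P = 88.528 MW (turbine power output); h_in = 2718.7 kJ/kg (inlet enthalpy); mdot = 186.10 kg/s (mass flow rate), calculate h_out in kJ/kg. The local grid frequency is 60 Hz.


h_out = h_in - P * 1000 / mdot
h_out = 2718.7 - 88.528 * 1000 / 186.10
h_out = 2243.0 kJ/kg


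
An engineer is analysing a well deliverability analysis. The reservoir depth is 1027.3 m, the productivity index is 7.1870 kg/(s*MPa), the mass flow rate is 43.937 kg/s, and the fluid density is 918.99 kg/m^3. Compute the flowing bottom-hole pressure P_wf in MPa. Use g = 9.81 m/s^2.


Step 1: P_i = rho*g*h/1e6 = 918.99*9.81*1027.3/1e6 = 9.261409 MPa
Step 2: P_wf = P_i - mdot/PI = 9.261409 - 43.937/7.187 = 3.1480 MPa
P_wf = 3.1480 MPa


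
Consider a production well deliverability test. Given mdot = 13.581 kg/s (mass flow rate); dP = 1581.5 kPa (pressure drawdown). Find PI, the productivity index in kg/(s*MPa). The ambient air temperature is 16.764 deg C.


PI = mdot * 1000 / dP
PI = 13.581 * 1000 / 1581.5
PI = 8.5874 kg/(s*MPa)


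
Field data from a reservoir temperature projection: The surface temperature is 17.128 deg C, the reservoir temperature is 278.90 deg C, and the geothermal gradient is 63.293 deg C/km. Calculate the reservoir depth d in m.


d = (T_res - T_surf) / grad * 1000
d = (278.90 - 17.128) / 63.293 * 1000
d = 4135.9 m


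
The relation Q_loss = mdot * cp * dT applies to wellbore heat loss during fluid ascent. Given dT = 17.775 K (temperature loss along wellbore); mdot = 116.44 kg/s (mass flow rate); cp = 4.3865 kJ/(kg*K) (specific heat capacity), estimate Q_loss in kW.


Q_loss = mdot * cp * dT
Q_loss = 116.44 * 4.3865 * 17.775
Q_loss = 9078.8 kW


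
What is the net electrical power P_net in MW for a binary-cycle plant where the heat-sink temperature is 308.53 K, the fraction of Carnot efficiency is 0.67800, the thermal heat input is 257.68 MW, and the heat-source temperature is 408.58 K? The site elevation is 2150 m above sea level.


Step 1: eta = (1 - Tc/Th)*f = (1 - 308.53/408.58)*0.678 = 0.1660235
Step 2: P_net = eta * Q_in = 0.1660235 * 257.68 = 42.781 MW
P_net = 42.781 MW


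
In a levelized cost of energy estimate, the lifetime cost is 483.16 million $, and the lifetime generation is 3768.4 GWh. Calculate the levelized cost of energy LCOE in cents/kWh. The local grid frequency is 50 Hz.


LCOE = C_tot / E_tot * 100
LCOE = 483.16 / 3768.4 * 100
LCOE = 12.821 cents/kWh


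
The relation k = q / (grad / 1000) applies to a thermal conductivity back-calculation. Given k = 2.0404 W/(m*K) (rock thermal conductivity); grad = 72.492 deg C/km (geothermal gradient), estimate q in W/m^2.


q = k * grad / 1000
q = 2.0404 * 72.492 / 1000
q = 0.14791 W/m^2


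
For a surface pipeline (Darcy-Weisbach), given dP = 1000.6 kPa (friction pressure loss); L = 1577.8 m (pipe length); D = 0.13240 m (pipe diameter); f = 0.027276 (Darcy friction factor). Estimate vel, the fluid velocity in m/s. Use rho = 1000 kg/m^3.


vel = sqrt(dP*1000*2*D / (f*L*rho))
vel = sqrt(1000.6*1000*2*0.13240 / (0.027276*1577.8*1000))
vel = 2.4813 m/s


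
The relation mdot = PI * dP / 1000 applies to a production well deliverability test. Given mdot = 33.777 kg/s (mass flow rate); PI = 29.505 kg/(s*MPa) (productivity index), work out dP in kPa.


dP = mdot * 1000 / PI
dP = 33.777 * 1000 / 29.505
dP = 1144.8 kPa


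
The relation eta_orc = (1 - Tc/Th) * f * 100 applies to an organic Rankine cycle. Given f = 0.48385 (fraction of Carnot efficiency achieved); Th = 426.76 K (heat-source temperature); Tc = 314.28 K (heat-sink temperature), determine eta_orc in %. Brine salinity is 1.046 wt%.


eta_orc = (1 - Tc/Th) * f * 100
eta_orc = (1 - 314.28/426.76) * 0.48385 * 100
eta_orc = 12.753 %


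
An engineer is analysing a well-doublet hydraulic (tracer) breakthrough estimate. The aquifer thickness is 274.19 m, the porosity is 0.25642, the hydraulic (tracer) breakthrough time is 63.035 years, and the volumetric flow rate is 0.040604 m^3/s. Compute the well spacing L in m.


L = sqrt(t_bt*365.25*86400*3*Qv / (pi*hr*phi))
L = sqrt(63.035*365.25*86400*3*0.040604 / (pi*274.19*0.25642))
L = 1047.4 m


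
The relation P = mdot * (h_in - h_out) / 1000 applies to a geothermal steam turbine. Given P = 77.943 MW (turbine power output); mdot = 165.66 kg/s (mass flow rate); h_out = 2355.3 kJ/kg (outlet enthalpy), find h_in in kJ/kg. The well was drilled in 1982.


h_in = h_out + P * 1000 / mdot
h_in = 2355.3 + 77.943 * 1000 / 165.66
h_in = 2825.8 kJ/kg


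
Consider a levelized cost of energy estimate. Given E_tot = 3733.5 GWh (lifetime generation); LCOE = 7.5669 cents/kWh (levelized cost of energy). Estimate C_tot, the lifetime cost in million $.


C_tot = LCOE / 100 * E_tot
C_tot = 7.5669 / 100 * 3733.5
C_tot = 282.51 million $


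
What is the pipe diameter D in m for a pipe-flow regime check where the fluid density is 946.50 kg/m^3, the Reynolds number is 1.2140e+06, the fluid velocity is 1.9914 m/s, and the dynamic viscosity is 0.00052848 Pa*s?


D = Re * mu / (rho * vel)
D = 1.2140e+06 * 0.00052848 / (946.50 * 1.9914)
D = 0.34038 m


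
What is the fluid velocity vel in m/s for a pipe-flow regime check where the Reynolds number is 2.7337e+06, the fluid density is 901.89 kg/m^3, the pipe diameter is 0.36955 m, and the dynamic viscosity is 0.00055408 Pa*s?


vel = Re * mu / (rho * D)
vel = 2.7337e+06 * 0.00055408 / (901.89 * 0.36955)
vel = 4.5446 m/s


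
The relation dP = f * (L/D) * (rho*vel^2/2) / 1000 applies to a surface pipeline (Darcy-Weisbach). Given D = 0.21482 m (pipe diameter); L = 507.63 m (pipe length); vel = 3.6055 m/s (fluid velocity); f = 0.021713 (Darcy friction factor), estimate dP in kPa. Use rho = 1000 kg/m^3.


dP = f * (L/D) * (rho*vel^2/2) / 1000
dP = 0.021713 * (507.63/0.21482) * (1000*3.6055^2/2) / 1000
dP = 333.50 kPa


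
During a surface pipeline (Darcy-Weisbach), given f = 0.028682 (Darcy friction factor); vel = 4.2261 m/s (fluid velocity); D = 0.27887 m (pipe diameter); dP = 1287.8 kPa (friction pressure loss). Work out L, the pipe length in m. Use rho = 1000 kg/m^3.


L = dP*1000*D / (f*rho*vel^2/2)
L = 1287.8*1000*0.27887 / (0.028682*1000*4.2261^2/2)
L = 1402.1 m


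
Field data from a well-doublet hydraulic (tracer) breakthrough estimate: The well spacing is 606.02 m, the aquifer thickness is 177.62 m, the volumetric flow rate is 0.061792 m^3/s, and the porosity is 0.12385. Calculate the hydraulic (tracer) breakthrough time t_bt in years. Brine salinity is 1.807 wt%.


t_bt = pi * hr * phi * L^2 / (3 * Qv) / (365.25*86400)
t_bt = pi * 177.62 * 0.12385 * 606.02^2 / (3 * 0.061792) / (365.25*86400)
t_bt = 4.3386 years


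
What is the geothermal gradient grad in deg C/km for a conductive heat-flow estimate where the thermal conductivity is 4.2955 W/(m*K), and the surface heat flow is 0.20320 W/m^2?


grad = q * 1000 / k
grad = 0.20320 * 1000 / 4.2955
grad = 47.305 deg C/km


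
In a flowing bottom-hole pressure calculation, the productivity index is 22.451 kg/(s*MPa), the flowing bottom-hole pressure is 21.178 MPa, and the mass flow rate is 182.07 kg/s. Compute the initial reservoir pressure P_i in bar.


P_i = P_wf + mdot / PI
P_i = 21.178 + 182.07 / 22.451
P_i = 29.28766 MPa
Convert: 29.28766 MPa * 10.0 = 292.88 bar
P_i = 292.88 bar


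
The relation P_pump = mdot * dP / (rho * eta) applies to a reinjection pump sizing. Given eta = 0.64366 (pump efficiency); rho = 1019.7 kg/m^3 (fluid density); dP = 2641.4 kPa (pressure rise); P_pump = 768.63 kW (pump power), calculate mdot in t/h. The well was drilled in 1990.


mdot = P_pump * rho * eta / dP
mdot = 768.63 * 1019.7 * 0.64366 / 2641.4
mdot = 190.9906 kg/s
Convert: 190.9906 kg/s * 3.6 = 687.57 t/h
mdot = 687.57 t/h


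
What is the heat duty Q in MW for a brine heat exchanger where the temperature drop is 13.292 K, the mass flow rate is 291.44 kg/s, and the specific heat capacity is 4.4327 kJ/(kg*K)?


Q = mdot * cp * dT / 1000
Q = 291.44 * 4.4327 * 13.292 / 1000
Q = 17.171 MW


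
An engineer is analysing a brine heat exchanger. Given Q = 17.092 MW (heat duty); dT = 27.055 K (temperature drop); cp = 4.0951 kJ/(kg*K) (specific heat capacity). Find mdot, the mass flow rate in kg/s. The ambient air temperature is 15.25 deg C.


mdot = Q * 1000 / (cp * dT)
mdot = 17.092 * 1000 / (4.0951 * 27.055)
mdot = 154.27 kg/s


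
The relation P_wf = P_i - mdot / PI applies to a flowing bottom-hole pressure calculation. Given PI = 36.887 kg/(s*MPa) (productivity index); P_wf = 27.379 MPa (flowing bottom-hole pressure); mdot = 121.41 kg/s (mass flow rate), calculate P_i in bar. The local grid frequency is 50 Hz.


P_i = P_wf + mdot / PI
P_i = 27.379 + 121.41 / 36.887
P_i = 30.67040 MPa
Convert: 30.67040 MPa * 10.0 = 306.70 bar
P_i = 306.70 bar


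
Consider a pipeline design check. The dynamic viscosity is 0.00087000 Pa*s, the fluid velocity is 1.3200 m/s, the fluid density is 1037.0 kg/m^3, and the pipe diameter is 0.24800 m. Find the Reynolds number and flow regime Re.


Step 1: Re = rho*vel*D/mu = 1037.0*1.32*0.248/0.00087 = 3.9020e+05
Step 2: Re = 3.9020e+05 > 4000, so flow is turbulent.
Re = 3.9020e+05 (turbulent)


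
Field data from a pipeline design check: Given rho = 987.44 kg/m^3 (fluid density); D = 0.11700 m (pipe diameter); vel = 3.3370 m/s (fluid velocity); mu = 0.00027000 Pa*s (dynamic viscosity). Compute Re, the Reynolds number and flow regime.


Step 1: Re = rho*vel*D/mu = 987.44*3.337*0.117/0.00027 = 1.4279e+06
Step 2: Re = 1.4279e+06 > 4000, so flow is turbulent.
Re = 1.4279e+06 (turbulent)


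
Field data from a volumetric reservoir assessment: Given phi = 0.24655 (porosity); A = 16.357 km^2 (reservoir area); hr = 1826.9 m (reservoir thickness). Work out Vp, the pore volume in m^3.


Vp = A * 1e6 * hr * phi
Vp = 16.357 * 1e6 * 1826.9 * 0.24655
Vp = 7.3676e+09 m^3


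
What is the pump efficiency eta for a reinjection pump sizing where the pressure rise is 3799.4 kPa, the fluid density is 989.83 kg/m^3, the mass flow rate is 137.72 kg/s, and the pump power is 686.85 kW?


eta = mdot * dP / (rho * P_pump)
eta = 137.72 * 3799.4 / (989.83 * 686.85)
eta = 0.76964


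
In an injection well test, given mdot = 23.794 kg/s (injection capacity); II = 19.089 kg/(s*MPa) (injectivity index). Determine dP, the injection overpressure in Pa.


dP = mdot * 1000 / II
dP = 23.794 * 1000 / 19.089
dP = 1246.477 kPa
Convert: 1246.477 kPa * 1000.0 = 1.2465e+06 Pa
dP = 1.2465e+06 Pa


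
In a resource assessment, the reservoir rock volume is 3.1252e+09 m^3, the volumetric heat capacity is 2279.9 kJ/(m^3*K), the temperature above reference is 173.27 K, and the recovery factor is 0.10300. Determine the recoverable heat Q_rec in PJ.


Step 1: Q_s = Vr*rhoc*dT/1e12 = 3.1252e+09*2279.9*173.27/1e12 = 1234.574 PJ
Step 2: Q_rec = Q_s * RF = 1234.574 * 0.103 = 127.16 PJ
Q_rec = 127.16 PJ


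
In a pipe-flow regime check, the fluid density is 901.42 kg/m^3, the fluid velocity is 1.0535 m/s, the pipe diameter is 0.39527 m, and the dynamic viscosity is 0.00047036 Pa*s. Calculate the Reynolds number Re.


Re = rho * vel * D / mu
Re = 901.42 * 1.0535 * 0.39527 / 0.00047036
Re = 7.9804e+05


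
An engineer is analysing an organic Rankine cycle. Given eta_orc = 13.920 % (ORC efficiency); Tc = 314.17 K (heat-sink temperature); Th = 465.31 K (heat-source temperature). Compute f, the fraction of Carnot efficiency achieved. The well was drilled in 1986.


f = (eta_orc/100) / (1 - Tc/Th)
f = (13.920/100) / (1 - 314.17/465.31)
f = 0.42855


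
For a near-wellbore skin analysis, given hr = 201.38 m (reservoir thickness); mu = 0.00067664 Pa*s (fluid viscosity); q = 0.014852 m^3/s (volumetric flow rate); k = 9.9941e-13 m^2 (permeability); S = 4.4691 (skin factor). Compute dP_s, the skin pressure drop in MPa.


dP_s = S * q * mu / (2*pi*k*hr) / 1000
dP_s = 4.4691 * 0.014852 * 0.00067664 / (2*pi*9.9941e-13*201.38) / 1000
dP_s = 35.51590 kPa
Convert: 35.51590 kPa * 0.001 = 0.035516 MPa
dP_s = 0.035516 MPa


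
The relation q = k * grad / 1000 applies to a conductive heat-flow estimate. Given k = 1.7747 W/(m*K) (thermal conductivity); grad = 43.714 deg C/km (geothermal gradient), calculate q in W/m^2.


q = k * grad / 1000
q = 1.7747 * 43.714 / 1000
q = 0.077579 W/m^2


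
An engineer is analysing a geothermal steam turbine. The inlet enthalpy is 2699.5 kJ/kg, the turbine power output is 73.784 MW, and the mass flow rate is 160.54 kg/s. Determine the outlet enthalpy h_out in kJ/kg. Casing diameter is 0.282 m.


h_out = h_in - P * 1000 / mdot
h_out = 2699.5 - 73.784 * 1000 / 160.54
h_out = 2239.9 kJ/kg


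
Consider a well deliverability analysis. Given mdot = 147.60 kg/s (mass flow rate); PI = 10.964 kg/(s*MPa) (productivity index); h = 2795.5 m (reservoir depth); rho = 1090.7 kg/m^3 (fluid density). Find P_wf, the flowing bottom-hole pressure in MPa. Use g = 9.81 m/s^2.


Step 1: P_i = rho*g*h/1e6 = 1090.7*9.81*2795.5/1e6 = 29.91120 MPa
Step 2: P_wf = P_i - mdot/PI = 29.91120 - 147.6/10.964 = 16.449 MPa
P_wf = 16.449 MPa


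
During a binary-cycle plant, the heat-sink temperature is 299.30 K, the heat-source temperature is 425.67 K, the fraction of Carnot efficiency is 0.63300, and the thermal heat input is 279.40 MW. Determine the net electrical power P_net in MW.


Step 1: eta = (1 - Tc/Th)*f = (1 - 299.3/425.67)*0.633 = 0.1879207
Step 2: P_net = eta * Q_in = 0.1879207 * 279.4 = 52.505 MW
P_net = 52.505 MW


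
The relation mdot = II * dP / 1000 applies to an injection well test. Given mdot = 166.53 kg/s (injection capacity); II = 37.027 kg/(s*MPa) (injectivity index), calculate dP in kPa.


dP = mdot * 1000 / II
dP = 166.53 * 1000 / 37.027
dP = 4497.5 kPa


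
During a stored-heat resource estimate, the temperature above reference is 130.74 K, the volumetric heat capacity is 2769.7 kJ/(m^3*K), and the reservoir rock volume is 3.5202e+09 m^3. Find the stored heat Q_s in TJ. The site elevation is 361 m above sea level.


Q_s = Vr * rhoc * dT / 1e12
Q_s = 3.5202e+09 * 2769.7 * 130.74 / 1e12
Q_s = 1274.702 PJ
Convert: 1274.702 PJ * 1000.0 = 1.2747e+06 TJ
Q_s = 1.2747e+06 TJ


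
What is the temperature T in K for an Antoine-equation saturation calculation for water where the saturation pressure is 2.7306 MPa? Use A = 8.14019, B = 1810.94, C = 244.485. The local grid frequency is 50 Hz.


T = B / (A - log10(P_sat * 760 / 0.101325)) - C
T = 1810.94 / (8.14019 - log10(2.7306 * 760 / 0.101325)) - 244.485
T = 228.4892 deg C
Convert to K: 228.4892 + 273.15 = 501.64 K
T = 501.64 K


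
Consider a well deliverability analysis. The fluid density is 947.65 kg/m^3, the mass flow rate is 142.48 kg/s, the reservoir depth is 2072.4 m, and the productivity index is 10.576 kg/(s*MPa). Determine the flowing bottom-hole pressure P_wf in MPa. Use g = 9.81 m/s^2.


Step 1: P_i = rho*g*h/1e6 = 947.65*9.81*2072.4/1e6 = 19.26596 MPa
Step 2: P_wf = P_i - mdot/PI = 19.26596 - 142.48/10.576 = 5.7939 MPa
P_wf = 5.7939 MPa


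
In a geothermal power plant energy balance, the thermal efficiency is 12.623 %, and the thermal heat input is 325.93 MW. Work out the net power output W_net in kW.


W_net = eta / 100 * Q_in
W_net = 12.623 / 100 * 325.93
W_net = 41.14214 MW
Convert: 41.14214 MW * 1000.0 = 41142 kW
W_net = 41142 kW


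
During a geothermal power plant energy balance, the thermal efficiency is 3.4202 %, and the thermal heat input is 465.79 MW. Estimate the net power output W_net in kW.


W_net = eta / 100 * Q_in
W_net = 3.4202 / 100 * 465.79
W_net = 15.93095 MW
Convert: 15.93095 MW * 1000.0 = 15931 kW
W_net = 15931 kW


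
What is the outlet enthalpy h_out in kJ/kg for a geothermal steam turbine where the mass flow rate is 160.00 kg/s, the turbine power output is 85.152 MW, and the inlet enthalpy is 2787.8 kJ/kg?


h_out = h_in - P * 1000 / mdot
h_out = 2787.8 - 85.152 * 1000 / 160.00
h_out = 2255.6 kJ/kg


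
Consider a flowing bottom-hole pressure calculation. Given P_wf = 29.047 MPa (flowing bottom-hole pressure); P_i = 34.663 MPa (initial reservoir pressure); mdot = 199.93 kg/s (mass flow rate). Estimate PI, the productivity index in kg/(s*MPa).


PI = mdot / (P_i - P_wf)
PI = 199.93 / (34.663 - 29.047)
PI = 35.600 kg/(s*MPa)


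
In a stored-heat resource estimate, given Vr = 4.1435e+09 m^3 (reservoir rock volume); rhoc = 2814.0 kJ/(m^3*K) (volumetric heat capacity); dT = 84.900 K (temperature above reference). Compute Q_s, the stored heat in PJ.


Q_s = Vr * rhoc * dT / 1e12
Q_s = 4.1435e+09 * 2814.0 * 84.900 / 1e12
Q_s = 989.92 PJ


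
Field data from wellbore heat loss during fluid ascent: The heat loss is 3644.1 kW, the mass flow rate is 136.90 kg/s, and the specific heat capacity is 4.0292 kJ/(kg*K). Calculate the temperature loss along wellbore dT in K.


dT = Q_loss / (mdot * cp)
dT = 3644.1 / (136.90 * 4.0292)
dT = 6.6064 K


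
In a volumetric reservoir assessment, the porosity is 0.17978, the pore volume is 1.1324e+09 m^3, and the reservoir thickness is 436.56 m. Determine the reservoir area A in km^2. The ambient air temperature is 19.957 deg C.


A = Vp / (1e6 * hr * phi)
A = 1.1324e+09 / (1e6 * 436.56 * 0.17978)
A = 14.428 km^2


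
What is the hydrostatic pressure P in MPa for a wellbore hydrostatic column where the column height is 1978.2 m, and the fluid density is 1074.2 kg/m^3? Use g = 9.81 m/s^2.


P = rho * g * h / 1e6
P = 1074.2 * 9.81 * 1978.2 / 1e6
P = 20.846 MPa


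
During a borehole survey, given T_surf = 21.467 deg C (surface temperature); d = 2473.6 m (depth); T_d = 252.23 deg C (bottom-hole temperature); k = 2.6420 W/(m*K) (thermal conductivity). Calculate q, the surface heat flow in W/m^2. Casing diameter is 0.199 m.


Step 1: grad = (T_d - T_surf)/d * 1000 = (252.23 - 21.467)/2473.6 * 1000 = 93.29035 deg C/km
Step 2: q = k * grad / 1000 = 2.642 * 93.29035 / 1000 = 0.24647 W/m^2
q = 0.24647 W/m^2


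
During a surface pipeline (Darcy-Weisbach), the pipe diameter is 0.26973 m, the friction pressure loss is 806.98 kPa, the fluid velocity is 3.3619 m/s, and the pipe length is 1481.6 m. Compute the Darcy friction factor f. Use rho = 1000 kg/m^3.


f = dP*1000 / ((L/D)*(rho*vel^2/2))
f = 806.98*1000 / ((1481.6/0.26973)*(1000*3.3619^2/2))
f = 0.025997


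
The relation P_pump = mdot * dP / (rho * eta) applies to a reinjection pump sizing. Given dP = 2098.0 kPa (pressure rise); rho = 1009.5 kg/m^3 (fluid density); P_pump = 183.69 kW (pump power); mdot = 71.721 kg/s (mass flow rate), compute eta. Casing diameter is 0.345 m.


eta = mdot * dP / (rho * P_pump)
eta = 71.721 * 2098.0 / (1009.5 * 183.69)
eta = 0.81145


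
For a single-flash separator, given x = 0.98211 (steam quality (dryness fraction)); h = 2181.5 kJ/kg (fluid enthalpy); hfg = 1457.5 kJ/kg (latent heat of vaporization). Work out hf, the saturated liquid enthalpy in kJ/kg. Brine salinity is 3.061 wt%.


hf = h - x * hfg
hf = 2181.5 - 0.98211 * 1457.5
hf = 750.07 kJ/kg


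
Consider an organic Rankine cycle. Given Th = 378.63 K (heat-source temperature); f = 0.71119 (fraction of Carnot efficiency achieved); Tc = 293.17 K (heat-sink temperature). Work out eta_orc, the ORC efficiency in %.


eta_orc = (1 - Tc/Th) * f * 100
eta_orc = (1 - 293.17/378.63) * 0.71119 * 100
eta_orc = 16.052 %


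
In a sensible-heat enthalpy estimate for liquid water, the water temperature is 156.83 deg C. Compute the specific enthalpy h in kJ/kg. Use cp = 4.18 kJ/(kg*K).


h = cp * T
h = 4.18 * 156.83
h = 655.55 kJ/kg


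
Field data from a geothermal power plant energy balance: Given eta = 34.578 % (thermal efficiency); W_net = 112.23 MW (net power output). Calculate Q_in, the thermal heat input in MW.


Q_in = W_net / (eta / 100)
Q_in = 112.23 / (34.578 / 100)
Q_in = 324.57 MW


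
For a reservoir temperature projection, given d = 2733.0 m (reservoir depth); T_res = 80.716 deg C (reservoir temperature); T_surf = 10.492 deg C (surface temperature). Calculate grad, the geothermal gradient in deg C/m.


grad = (T_res - T_surf) / d * 1000
grad = (80.716 - 10.492) / 2733.0 * 1000
grad = 25.69484 deg C/km
Convert: 25.69484 deg C/km * 0.001 = 0.025695 deg C/m
grad = 0.025695 deg C/m


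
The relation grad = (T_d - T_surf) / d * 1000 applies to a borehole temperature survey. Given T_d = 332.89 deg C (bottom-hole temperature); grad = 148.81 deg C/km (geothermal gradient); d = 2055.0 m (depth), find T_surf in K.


T_surf = T_d - grad * d / 1000
T_surf = 332.89 - 148.81 * 2055.0 / 1000
T_surf = 27.08545 deg C
Convert to K: 27.08545 + 273.15 = 300.24 K
T_surf = 300.24 K


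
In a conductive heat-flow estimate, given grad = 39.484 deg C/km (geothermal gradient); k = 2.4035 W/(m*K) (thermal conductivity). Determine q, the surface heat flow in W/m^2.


q = k * grad / 1000
q = 2.4035 * 39.484 / 1000
q = 0.094900 W/m^2


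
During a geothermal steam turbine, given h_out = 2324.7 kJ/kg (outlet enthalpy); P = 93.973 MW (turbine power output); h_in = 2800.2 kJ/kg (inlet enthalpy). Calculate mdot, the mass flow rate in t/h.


mdot = P * 1000 / (h_in - h_out)
mdot = 93.973 * 1000 / (2800.2 - 2324.7)
mdot = 197.6299 kg/s
Convert: 197.6299 kg/s * 3.6 = 711.47 t/h
mdot = 711.47 t/h


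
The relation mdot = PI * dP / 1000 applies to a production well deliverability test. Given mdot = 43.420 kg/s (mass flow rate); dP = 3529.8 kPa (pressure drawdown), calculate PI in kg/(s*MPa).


PI = mdot * 1000 / dP
PI = 43.420 * 1000 / 3529.8
PI = 12.301 kg/(s*MPa)


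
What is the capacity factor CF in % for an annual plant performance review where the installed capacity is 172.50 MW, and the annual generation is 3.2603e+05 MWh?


CF = E_a / (cap * 8760) * 100
CF = 3.2603e+05 / (172.50 * 8760) * 100
CF = 21.576 %


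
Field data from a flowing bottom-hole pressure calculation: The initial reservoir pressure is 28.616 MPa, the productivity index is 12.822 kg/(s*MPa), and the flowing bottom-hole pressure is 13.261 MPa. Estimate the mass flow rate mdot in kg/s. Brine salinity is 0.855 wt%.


mdot = (P_i - P_wf) * PI
mdot = (28.616 - 13.261) * 12.822
mdot = 196.88 kg/s


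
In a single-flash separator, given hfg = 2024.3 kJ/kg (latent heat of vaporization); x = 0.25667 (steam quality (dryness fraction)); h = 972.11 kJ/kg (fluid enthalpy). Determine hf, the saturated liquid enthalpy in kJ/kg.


hf = h - x * hfg
hf = 972.11 - 0.25667 * 2024.3
hf = 452.53 kJ/kg


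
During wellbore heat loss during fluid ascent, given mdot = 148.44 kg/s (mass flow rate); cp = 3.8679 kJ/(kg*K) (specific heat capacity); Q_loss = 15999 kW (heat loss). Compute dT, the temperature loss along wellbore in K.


dT = Q_loss / (mdot * cp)
dT = 15999 / (148.44 * 3.8679)
dT = 27.865 K


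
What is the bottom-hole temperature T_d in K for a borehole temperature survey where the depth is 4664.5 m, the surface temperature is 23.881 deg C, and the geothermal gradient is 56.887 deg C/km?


T_d = T_surf + grad * d / 1000
T_d = 23.881 + 56.887 * 4664.5 / 1000
T_d = 289.2304 deg C
Convert to K: 289.2304 + 273.15 = 562.38 K
T_d = 562.38 K
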